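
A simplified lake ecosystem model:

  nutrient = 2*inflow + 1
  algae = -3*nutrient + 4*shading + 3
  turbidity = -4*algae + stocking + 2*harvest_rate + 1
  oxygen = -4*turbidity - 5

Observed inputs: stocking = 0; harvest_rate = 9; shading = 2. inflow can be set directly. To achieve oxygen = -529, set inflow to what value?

Substituting into the algae equation gives algae = -6*inflow + 8.
Substituting into the turbidity equation gives turbidity = 24*inflow - 13.
Substituting into the oxygen equation gives oxygen = -96*inflow + 47.
Solve -96*inflow + 47 = -529: inflow = (-529 - 47) / -96 = 6.

inflow = 6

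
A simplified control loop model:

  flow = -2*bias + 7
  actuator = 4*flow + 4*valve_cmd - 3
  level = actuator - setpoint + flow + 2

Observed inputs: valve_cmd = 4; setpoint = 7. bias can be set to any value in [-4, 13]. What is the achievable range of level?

Substituting into the actuator equation gives actuator = -8*bias + 41.
This gives level = -10*bias + 43.
Linear in bias, so extremes are at the endpoints: bias = -4 gives level = 83; bias = 13 gives level = -87.

-87 to 83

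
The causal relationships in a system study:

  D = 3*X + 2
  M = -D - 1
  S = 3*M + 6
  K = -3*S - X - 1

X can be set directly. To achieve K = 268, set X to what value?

X = 10

Substituting into the M equation gives M = -3*X - 3.
So S = -9*X - 3.
So K = 26*X + 8.
Solve 26*X + 8 = 268: X = (268 - 8) / 26 = 10.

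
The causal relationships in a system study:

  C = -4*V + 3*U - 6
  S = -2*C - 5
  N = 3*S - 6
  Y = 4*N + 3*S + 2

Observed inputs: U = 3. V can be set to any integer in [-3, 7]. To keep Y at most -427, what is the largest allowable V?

Substituting into the C equation gives C = -4*V + 3.
So S = 8*V - 11.
This gives N = 24*V - 39.
Substituting into the Y equation gives Y = 120*V - 187.
Require 120*V - 187 ≤ -427, so V ≤ -2.
The largest integer in [-3, 7] satisfying this is -2.

V = -2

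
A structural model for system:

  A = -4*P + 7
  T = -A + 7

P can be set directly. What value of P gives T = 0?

Substituting into the T equation gives T = 4*P.
Solve 4*P = 0: P = 0 / 4 = 0.

P = 0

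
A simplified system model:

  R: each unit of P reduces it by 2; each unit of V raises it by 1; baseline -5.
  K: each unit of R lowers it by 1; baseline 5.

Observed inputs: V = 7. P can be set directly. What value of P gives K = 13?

Substituting into the R equation gives R = -2*P + 2.
K becomes 2*P + 3.
Solve 2*P + 3 = 13: P = (13 - 3) / 2 = 5.

P = 5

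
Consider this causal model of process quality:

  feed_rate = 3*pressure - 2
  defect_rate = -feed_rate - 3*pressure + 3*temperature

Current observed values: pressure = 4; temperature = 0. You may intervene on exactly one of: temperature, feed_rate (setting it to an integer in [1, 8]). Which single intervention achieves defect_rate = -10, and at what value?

set temperature = 4

Intervening on temperature: with other inputs at their observed values, defect_rate = 3*temperature - 22. Solving for -10 gives temperature = 4, within [1, 8].
Intervening on feed_rate: defect_rate = -feed_rate - 12. Reaching -10 requires feed_rate = -2, outside [1, 8].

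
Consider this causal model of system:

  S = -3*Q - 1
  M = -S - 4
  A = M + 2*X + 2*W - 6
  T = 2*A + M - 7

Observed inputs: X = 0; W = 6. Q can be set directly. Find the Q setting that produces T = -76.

Substituting into the M equation gives M = 3*Q - 3.
So A = 3*Q + 3.
So T = 9*Q - 4.
Solve 9*Q - 4 = -76: Q = (-76 + 4) / 9 = -8.

Q = -8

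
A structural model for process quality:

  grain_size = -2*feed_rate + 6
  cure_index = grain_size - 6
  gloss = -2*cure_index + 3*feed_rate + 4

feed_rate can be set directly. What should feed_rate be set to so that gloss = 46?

Substituting into the cure_index equation gives cure_index = -2*feed_rate.
Substituting into the gloss equation gives gloss = 7*feed_rate + 4.
Solve 7*feed_rate + 4 = 46: feed_rate = (46 - 4) / 7 = 6.

feed_rate = 6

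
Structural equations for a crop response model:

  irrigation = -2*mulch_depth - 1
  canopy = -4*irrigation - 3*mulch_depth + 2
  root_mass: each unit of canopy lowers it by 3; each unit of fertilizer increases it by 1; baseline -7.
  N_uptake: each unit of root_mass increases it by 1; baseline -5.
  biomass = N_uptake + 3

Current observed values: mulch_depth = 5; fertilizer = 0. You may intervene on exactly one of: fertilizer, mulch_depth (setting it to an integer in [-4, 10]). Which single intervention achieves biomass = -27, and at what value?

set mulch_depth = 0

Intervening on fertilizer: biomass = fertilizer - 102. Reaching -27 requires fertilizer = 75, outside [-4, 10].
Intervening on mulch_depth: with other inputs at their observed values, biomass = -15*mulch_depth - 27. Solving for -27 gives mulch_depth = 0, within [-4, 10].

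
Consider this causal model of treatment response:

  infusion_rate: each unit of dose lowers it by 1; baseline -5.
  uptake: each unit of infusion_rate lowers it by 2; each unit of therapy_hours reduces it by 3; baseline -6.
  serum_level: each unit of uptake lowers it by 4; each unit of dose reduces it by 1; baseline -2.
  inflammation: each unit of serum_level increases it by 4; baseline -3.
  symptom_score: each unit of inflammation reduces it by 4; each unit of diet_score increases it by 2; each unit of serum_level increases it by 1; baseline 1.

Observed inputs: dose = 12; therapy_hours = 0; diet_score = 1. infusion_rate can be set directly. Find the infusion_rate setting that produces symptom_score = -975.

infusion_rate = 7

Intervening on infusion_rate fixes its value directly, overriding its dependence on dose.
Substituting into the uptake equation gives uptake = -2*infusion_rate - 6.
Substituting into the serum_level equation gives serum_level = 8*infusion_rate + 10.
Substituting into the inflammation equation gives inflammation = 32*infusion_rate + 37.
Substituting into the symptom_score equation gives symptom_score = -120*infusion_rate - 135.
Solve -120*infusion_rate - 135 = -975: infusion_rate = (-975 + 135) / -120 = 7.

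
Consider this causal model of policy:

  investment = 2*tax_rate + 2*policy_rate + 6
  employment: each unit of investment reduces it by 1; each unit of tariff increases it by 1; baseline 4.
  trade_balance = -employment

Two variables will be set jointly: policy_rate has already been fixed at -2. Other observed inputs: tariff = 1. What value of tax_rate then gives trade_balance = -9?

tax_rate = -3

With policy_rate held at -2:
Substituting into the investment equation gives investment = 2*tax_rate + 2.
Substituting into the employment equation gives employment = -2*tax_rate + 3.
So trade_balance = 2*tax_rate - 3.
Solve 2*tax_rate - 3 = -9: tax_rate = (-9 + 3) / 2 = -3.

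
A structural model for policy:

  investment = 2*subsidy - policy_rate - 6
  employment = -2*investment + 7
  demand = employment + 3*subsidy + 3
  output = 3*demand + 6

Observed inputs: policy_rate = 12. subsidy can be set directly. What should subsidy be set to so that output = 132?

subsidy = 4

Substituting into the investment equation gives investment = 2*subsidy - 18.
This gives employment = -4*subsidy + 43.
So demand = -subsidy + 46.
This gives output = -3*subsidy + 144.
Solve -3*subsidy + 144 = 132: subsidy = (132 - 144) / -3 = 4.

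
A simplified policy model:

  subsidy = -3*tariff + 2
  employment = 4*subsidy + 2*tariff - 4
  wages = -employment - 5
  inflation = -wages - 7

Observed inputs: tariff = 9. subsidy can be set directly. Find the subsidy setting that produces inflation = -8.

Intervening on subsidy fixes its value directly, overriding its dependence on tariff.
Substituting into the employment equation gives employment = 4*subsidy + 14.
wages becomes -4*subsidy - 19.
So inflation = 4*subsidy + 12.
Solve 4*subsidy + 12 = -8: subsidy = (-8 - 12) / 4 = -5.

subsidy = -5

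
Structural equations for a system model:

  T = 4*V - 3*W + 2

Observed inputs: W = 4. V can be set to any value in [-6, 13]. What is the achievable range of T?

Substituting into the T equation gives T = 4*V - 10.
Linear in V, so extremes are at the endpoints: V = -6 gives T = -34; V = 13 gives T = 42.

-34 to 42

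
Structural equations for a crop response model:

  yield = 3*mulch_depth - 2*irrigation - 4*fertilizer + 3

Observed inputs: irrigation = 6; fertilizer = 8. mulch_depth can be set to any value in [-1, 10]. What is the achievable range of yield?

-44 to -11

Substituting into the yield equation gives yield = 3*mulch_depth - 41.
Linear in mulch_depth, so extremes are at the endpoints: mulch_depth = -1 gives yield = -44; mulch_depth = 10 gives yield = -11.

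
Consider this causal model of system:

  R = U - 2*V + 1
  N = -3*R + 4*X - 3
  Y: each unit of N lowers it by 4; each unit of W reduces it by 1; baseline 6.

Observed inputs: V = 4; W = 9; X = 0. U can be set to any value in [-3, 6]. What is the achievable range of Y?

-111 to -3

Substituting into the R equation gives R = U - 7.
This gives N = -3*U + 18.
So Y = 12*U - 75.
Linear in U, so extremes are at the endpoints: U = -3 gives Y = -111; U = 6 gives Y = -3.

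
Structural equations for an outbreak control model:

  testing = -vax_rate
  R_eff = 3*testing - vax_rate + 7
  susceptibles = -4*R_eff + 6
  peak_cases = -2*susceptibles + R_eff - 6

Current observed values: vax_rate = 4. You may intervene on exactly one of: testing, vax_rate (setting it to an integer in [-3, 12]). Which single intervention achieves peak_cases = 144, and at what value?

Intervening on testing: with other inputs at their observed values, peak_cases = 27*testing + 9. Solving for 144 gives testing = 5, within [-3, 12].
Intervening on vax_rate: peak_cases = -36*vax_rate + 45. Reaching 144 requires vax_rate = -11/4, not an integer.

set testing = 5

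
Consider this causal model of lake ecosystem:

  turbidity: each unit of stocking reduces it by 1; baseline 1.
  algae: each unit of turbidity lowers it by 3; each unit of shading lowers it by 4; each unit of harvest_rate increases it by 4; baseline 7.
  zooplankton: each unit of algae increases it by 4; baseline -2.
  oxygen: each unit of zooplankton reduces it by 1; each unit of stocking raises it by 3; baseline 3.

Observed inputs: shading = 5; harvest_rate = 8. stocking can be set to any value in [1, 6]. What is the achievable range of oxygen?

-113 to -68

Substituting into the algae equation gives algae = 3*stocking + 16.
So zooplankton = 12*stocking + 62.
This gives oxygen = -9*stocking - 59.
Linear in stocking, so extremes are at the endpoints: stocking = 1 gives oxygen = -68; stocking = 6 gives oxygen = -113.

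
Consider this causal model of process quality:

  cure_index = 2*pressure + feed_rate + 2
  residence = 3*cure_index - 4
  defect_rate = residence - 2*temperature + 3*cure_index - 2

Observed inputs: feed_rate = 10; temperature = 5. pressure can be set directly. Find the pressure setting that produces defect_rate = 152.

pressure = 8

Substituting into the cure_index equation gives cure_index = 2*pressure + 12.
This gives residence = 6*pressure + 32.
This gives defect_rate = 12*pressure + 56.
Solve 12*pressure + 56 = 152: pressure = (152 - 56) / 12 = 8.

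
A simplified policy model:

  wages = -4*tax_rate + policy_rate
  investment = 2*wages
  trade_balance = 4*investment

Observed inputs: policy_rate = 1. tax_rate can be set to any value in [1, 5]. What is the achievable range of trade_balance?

-152 to -24

Substituting into the wages equation gives wages = -4*tax_rate + 1.
Substituting into the investment equation gives investment = -8*tax_rate + 2.
trade_balance becomes -32*tax_rate + 8.
Linear in tax_rate, so extremes are at the endpoints: tax_rate = 1 gives trade_balance = -24; tax_rate = 5 gives trade_balance = -152.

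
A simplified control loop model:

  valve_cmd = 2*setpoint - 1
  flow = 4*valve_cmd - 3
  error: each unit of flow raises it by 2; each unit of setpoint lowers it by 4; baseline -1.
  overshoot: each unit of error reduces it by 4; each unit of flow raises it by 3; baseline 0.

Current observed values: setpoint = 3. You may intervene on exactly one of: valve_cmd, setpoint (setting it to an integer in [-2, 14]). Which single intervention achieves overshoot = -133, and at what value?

Intervening on valve_cmd: with other inputs at their observed values, overshoot = -20*valve_cmd + 67. Solving for -133 gives valve_cmd = 10, within [-2, 14].
Intervening on setpoint: overshoot = -24*setpoint + 39. Reaching -133 requires setpoint = 43/6, not an integer.

set valve_cmd = 10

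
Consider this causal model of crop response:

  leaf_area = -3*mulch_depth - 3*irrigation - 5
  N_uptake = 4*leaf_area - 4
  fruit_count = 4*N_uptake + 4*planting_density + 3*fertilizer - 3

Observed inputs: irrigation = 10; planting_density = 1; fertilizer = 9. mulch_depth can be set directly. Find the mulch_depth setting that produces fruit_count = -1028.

Substituting into the leaf_area equation gives leaf_area = -3*mulch_depth - 35.
N_uptake becomes -12*mulch_depth - 144.
This gives fruit_count = -48*mulch_depth - 548.
Solve -48*mulch_depth - 548 = -1028: mulch_depth = (-1028 + 548) / -48 = 10.

mulch_depth = 10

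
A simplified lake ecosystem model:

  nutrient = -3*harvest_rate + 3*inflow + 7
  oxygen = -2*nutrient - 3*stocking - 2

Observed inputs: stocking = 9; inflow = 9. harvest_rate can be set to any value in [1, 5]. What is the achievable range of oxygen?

Substituting into the nutrient equation gives nutrient = -3*harvest_rate + 34.
Substituting into the oxygen equation gives oxygen = 6*harvest_rate - 97.
Linear in harvest_rate, so extremes are at the endpoints: harvest_rate = 1 gives oxygen = -91; harvest_rate = 5 gives oxygen = -67.

-91 to -67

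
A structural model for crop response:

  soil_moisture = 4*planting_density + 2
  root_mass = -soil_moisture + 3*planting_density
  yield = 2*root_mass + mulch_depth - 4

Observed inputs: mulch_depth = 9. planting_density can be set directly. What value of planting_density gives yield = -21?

Substituting into the root_mass equation gives root_mass = -planting_density - 2.
So yield = -2*planting_density + 1.
Solve -2*planting_density + 1 = -21: planting_density = (-21 - 1) / -2 = 11.

planting_density = 11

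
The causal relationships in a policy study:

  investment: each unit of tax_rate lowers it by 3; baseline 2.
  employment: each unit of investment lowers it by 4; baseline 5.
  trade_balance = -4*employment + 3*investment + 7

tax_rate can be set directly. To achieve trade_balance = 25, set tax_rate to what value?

tax_rate = 0

Substituting into the employment equation gives employment = 12*tax_rate - 3.
Substituting into the trade_balance equation gives trade_balance = -57*tax_rate + 25.
Solve -57*tax_rate + 25 = 25: tax_rate = (25 - 25) / -57 = 0.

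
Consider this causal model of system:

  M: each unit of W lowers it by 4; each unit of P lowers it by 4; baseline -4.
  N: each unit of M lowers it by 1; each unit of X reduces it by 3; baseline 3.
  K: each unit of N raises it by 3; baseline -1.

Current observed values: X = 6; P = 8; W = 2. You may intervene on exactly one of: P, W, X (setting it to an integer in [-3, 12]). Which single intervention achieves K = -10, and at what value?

set P = 0

Intervening on P: with other inputs at their observed values, K = 12*P - 10. Solving for -10 gives P = 0, within [-3, 12].
Intervening on W: K = 12*W + 62. Reaching -10 requires W = -6, outside [-3, 12].
Intervening on X: K = -9*X + 140. Reaching -10 requires X = 50/3, not an integer.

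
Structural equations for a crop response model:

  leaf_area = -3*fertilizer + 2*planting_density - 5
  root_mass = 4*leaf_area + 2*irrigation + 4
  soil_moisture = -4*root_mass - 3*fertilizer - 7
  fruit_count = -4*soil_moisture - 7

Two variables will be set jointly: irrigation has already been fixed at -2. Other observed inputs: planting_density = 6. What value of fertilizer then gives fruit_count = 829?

With irrigation held at -2:
Substituting into the leaf_area equation gives leaf_area = -3*fertilizer + 7.
This gives root_mass = -12*fertilizer + 28.
Substituting into the soil_moisture equation gives soil_moisture = 45*fertilizer - 119.
fruit_count becomes -180*fertilizer + 469.
Solve -180*fertilizer + 469 = 829: fertilizer = (829 - 469) / -180 = -2.

fertilizer = -2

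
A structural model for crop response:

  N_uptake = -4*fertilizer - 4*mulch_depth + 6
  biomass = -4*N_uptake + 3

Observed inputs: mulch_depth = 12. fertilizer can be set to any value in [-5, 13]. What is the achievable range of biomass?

Substituting into the N_uptake equation gives N_uptake = -4*fertilizer - 42.
This gives biomass = 16*fertilizer + 171.
Linear in fertilizer, so extremes are at the endpoints: fertilizer = -5 gives biomass = 91; fertilizer = 13 gives biomass = 379.

91 to 379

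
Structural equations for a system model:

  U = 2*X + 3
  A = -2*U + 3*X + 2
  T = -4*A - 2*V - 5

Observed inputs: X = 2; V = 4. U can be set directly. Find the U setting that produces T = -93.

Intervening on U fixes its value directly, overriding its dependence on X.
Substituting into the A equation gives A = -2*U + 8.
Substituting into the T equation gives T = 8*U - 45.
Solve 8*U - 45 = -93: U = (-93 + 45) / 8 = -6.

U = -6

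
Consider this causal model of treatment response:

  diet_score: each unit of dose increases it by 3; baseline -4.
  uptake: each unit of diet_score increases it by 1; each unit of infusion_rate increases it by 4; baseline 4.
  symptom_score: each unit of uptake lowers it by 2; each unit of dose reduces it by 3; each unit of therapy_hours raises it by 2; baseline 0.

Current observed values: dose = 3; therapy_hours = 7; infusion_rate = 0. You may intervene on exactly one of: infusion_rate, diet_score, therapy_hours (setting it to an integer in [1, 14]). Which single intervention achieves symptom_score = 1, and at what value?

set therapy_hours = 14

Intervening on infusion_rate: symptom_score = -8*infusion_rate - 13. Reaching 1 requires infusion_rate = -7/4, not an integer.
Intervening on diet_score: symptom_score = -2*diet_score - 3. Reaching 1 requires diet_score = -2, outside [1, 14].
Intervening on therapy_hours: with other inputs at their observed values, symptom_score = 2*therapy_hours - 27. Solving for 1 gives therapy_hours = 14, within [1, 14].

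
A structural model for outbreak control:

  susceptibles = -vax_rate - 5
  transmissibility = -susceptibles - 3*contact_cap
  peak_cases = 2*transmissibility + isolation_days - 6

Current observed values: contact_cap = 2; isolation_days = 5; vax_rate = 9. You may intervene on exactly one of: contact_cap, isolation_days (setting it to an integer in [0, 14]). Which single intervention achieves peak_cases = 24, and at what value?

set isolation_days = 14

Intervening on contact_cap: peak_cases = -6*contact_cap + 27. Reaching 24 requires contact_cap = 1/2, not an integer.
Intervening on isolation_days: with other inputs at their observed values, peak_cases = isolation_days + 10. Solving for 24 gives isolation_days = 14, within [0, 14].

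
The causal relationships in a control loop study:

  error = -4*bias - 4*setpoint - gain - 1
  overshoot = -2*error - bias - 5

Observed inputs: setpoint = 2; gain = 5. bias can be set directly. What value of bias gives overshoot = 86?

bias = 9

Substituting into the error equation gives error = -4*bias - 14.
This gives overshoot = 7*bias + 23.
Solve 7*bias + 23 = 86: bias = (86 - 23) / 7 = 9.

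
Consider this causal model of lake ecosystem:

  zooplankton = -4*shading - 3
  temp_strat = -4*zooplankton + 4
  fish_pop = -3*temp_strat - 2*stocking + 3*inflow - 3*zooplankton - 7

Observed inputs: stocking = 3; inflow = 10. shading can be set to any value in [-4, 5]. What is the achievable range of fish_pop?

Substituting into the temp_strat equation gives temp_strat = 16*shading + 16.
Substituting into the fish_pop equation gives fish_pop = -36*shading - 22.
Linear in shading, so extremes are at the endpoints: shading = -4 gives fish_pop = 122; shading = 5 gives fish_pop = -202.

-202 to 122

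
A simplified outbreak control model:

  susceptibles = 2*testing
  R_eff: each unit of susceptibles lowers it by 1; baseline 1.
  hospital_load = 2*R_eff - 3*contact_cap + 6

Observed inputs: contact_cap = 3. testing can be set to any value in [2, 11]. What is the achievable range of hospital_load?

-45 to -9

Substituting into the R_eff equation gives R_eff = -2*testing + 1.
This gives hospital_load = -4*testing - 1.
Linear in testing, so extremes are at the endpoints: testing = 2 gives hospital_load = -9; testing = 11 gives hospital_load = -45.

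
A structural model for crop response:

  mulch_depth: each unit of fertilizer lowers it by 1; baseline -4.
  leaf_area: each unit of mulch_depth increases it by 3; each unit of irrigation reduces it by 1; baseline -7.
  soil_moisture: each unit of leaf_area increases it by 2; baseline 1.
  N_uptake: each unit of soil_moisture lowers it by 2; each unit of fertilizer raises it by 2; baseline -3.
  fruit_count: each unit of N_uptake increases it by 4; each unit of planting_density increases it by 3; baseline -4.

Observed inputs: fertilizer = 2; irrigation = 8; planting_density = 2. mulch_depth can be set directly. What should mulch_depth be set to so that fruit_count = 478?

mulch_depth = -5

Intervening on mulch_depth fixes its value directly, overriding its dependence on fertilizer.
Substituting into the leaf_area equation gives leaf_area = 3*mulch_depth - 15.
Substituting into the soil_moisture equation gives soil_moisture = 6*mulch_depth - 29.
N_uptake becomes -12*mulch_depth + 59.
Substituting into the fruit_count equation gives fruit_count = -48*mulch_depth + 238.
Solve -48*mulch_depth + 238 = 478: mulch_depth = (478 - 238) / -48 = -5.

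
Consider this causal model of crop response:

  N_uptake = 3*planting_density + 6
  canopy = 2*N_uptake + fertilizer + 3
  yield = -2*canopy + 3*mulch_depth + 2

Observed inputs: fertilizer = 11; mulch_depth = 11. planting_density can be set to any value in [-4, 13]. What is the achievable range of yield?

-173 to 31

Substituting into the canopy equation gives canopy = 6*planting_density + 26.
yield becomes -12*planting_density - 17.
Linear in planting_density, so extremes are at the endpoints: planting_density = -4 gives yield = 31; planting_density = 13 gives yield = -173.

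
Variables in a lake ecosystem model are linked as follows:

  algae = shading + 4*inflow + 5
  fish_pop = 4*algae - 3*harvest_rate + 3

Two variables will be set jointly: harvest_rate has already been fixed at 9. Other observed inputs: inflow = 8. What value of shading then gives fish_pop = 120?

shading = -1

With harvest_rate held at 9:
Substituting into the algae equation gives algae = shading + 37.
So fish_pop = 4*shading + 124.
Solve 4*shading + 124 = 120: shading = (120 - 124) / 4 = -1.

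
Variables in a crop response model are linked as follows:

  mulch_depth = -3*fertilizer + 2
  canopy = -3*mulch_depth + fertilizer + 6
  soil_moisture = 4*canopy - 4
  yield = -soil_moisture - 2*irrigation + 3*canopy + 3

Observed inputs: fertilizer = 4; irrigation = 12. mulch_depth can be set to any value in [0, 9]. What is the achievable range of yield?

-27 to 0

Intervening on mulch_depth fixes its value directly, overriding its dependence on fertilizer.
Substituting into the canopy equation gives canopy = -3*mulch_depth + 10.
soil_moisture becomes -12*mulch_depth + 36.
yield becomes 3*mulch_depth - 27.
Linear in mulch_depth, so extremes are at the endpoints: mulch_depth = 0 gives yield = -27; mulch_depth = 9 gives yield = 0.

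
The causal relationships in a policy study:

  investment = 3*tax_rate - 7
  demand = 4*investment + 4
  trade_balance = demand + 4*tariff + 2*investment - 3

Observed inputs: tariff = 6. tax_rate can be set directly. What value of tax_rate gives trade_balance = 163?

tax_rate = 10

Substituting into the demand equation gives demand = 12*tax_rate - 24.
Substituting into the trade_balance equation gives trade_balance = 18*tax_rate - 17.
Solve 18*tax_rate - 17 = 163: tax_rate = (163 + 17) / 18 = 10.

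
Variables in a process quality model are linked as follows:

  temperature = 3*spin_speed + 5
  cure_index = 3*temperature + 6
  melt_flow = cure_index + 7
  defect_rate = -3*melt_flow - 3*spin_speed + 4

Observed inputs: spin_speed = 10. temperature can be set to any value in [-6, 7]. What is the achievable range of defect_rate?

-128 to -11

Intervening on temperature fixes its value directly, overriding its dependence on spin_speed.
Substituting into the melt_flow equation gives melt_flow = 3*temperature + 13.
Substituting into the defect_rate equation gives defect_rate = -9*temperature - 65.
Linear in temperature, so extremes are at the endpoints: temperature = -6 gives defect_rate = -11; temperature = 7 gives defect_rate = -128.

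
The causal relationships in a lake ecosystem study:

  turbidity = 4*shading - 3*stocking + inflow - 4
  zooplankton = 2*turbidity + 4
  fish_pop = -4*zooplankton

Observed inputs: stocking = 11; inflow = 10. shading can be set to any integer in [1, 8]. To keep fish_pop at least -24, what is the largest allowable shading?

shading = 7

Substituting into the turbidity equation gives turbidity = 4*shading - 27.
Substituting into the zooplankton equation gives zooplankton = 8*shading - 50.
So fish_pop = -32*shading + 200.
Require -32*shading + 200 ≥ -24, so shading ≤ 7.
The largest integer in [1, 8] satisfying this is 7.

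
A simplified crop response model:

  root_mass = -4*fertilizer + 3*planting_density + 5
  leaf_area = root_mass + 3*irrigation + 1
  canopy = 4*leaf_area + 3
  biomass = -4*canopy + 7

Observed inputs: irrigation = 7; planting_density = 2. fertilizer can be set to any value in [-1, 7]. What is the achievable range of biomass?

Substituting into the root_mass equation gives root_mass = -4*fertilizer + 11.
Substituting into the leaf_area equation gives leaf_area = -4*fertilizer + 33.
Substituting into the canopy equation gives canopy = -16*fertilizer + 135.
biomass becomes 64*fertilizer - 533.
Linear in fertilizer, so extremes are at the endpoints: fertilizer = -1 gives biomass = -597; fertilizer = 7 gives biomass = -85.

-597 to -85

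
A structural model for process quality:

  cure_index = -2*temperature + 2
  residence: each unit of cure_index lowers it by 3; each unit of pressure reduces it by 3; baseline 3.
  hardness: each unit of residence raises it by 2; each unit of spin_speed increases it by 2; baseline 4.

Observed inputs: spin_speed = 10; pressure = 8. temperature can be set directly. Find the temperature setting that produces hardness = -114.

Substituting into the residence equation gives residence = 6*temperature - 27.
hardness becomes 12*temperature - 30.
Solve 12*temperature - 30 = -114: temperature = (-114 + 30) / 12 = -7.

temperature = -7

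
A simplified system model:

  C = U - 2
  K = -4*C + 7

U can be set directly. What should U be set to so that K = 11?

U = 1

Substituting into the K equation gives K = -4*U + 15.
Solve -4*U + 15 = 11: U = (11 - 15) / -4 = 1.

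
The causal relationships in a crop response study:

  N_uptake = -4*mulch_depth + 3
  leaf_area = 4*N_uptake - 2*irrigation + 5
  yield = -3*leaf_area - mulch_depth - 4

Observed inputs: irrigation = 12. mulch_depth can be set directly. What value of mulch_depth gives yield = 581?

Substituting into the leaf_area equation gives leaf_area = -16*mulch_depth - 7.
So yield = 47*mulch_depth + 17.
Solve 47*mulch_depth + 17 = 581: mulch_depth = (581 - 17) / 47 = 12.

mulch_depth = 12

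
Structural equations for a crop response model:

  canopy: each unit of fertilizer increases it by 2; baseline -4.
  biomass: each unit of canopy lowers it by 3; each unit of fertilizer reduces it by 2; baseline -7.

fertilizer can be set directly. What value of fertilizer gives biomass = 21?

Substituting into the biomass equation gives biomass = -8*fertilizer + 5.
Solve -8*fertilizer + 5 = 21: fertilizer = (21 - 5) / -8 = -2.

fertilizer = -2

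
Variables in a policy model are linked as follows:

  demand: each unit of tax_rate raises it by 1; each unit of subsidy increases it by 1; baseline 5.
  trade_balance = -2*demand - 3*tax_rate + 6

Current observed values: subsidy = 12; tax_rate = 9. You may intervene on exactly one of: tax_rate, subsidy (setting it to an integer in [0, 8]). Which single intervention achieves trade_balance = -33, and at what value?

Intervening on tax_rate: with other inputs at their observed values, trade_balance = -5*tax_rate - 28. Solving for -33 gives tax_rate = 1, within [0, 8].
Intervening on subsidy: trade_balance = -2*subsidy - 49. Reaching -33 requires subsidy = -8, outside [0, 8].

set tax_rate = 1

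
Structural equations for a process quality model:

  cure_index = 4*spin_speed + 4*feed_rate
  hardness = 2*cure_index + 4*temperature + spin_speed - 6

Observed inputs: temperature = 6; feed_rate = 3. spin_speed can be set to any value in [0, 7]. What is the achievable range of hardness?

42 to 105

Substituting into the cure_index equation gives cure_index = 4*spin_speed + 12.
So hardness = 9*spin_speed + 42.
Linear in spin_speed, so extremes are at the endpoints: spin_speed = 0 gives hardness = 42; spin_speed = 7 gives hardness = 105.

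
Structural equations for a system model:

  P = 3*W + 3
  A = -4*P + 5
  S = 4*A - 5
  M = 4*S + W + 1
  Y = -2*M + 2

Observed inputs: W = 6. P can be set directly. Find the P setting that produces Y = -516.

Intervening on P fixes its value directly, overriding its dependence on W.
Substituting into the S equation gives S = -16*P + 15.
So M = -64*P + 67.
Substituting into the Y equation gives Y = 128*P - 132.
Solve 128*P - 132 = -516: P = (-516 + 132) / 128 = -3.

P = -3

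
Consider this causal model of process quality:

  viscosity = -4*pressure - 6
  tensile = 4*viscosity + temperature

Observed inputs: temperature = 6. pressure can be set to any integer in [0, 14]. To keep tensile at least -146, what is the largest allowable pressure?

pressure = 8

Substituting into the tensile equation gives tensile = -16*pressure - 18.
Require -16*pressure - 18 ≥ -146, so pressure ≤ 8.
The largest integer in [0, 14] satisfying this is 8.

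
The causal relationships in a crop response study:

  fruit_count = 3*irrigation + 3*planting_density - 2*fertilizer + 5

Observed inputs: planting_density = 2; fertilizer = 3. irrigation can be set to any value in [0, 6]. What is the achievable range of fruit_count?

Substituting into the fruit_count equation gives fruit_count = 3*irrigation + 5.
Linear in irrigation, so extremes are at the endpoints: irrigation = 0 gives fruit_count = 5; irrigation = 6 gives fruit_count = 23.

5 to 23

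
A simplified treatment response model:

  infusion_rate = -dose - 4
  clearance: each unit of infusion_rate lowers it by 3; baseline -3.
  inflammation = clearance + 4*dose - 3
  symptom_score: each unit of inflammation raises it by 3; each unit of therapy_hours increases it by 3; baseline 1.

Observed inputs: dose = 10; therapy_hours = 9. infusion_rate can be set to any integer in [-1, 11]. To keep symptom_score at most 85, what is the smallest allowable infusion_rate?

infusion_rate = 5

Intervening on infusion_rate fixes its value directly, overriding its dependence on dose.
Substituting into the inflammation equation gives inflammation = -3*infusion_rate + 34.
So symptom_score = -9*infusion_rate + 130.
Require -9*infusion_rate + 130 ≤ 85, so infusion_rate ≥ 5.
The smallest integer in [-1, 11] satisfying this is 5.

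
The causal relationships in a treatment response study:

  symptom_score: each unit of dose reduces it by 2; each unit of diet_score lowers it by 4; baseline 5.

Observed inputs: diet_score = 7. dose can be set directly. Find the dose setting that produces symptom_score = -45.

dose = 11

Substituting into the symptom_score equation gives symptom_score = -2*dose - 23.
Solve -2*dose - 23 = -45: dose = (-45 + 23) / -2 = 11.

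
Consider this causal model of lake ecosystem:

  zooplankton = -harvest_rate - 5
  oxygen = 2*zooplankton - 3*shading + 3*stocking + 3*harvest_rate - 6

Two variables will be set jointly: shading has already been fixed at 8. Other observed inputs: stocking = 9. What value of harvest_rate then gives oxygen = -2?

With shading held at 8:
Substituting into the oxygen equation gives oxygen = harvest_rate - 13.
Solve harvest_rate - 13 = -2: harvest_rate = (-2 + 13) / 1 = 11.

harvest_rate = 11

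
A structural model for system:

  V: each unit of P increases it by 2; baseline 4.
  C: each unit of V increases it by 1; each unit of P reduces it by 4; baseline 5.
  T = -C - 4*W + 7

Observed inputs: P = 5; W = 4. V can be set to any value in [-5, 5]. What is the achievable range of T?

Intervening on V fixes its value directly, overriding its dependence on P.
Substituting into the C equation gives C = V - 15.
This gives T = -V + 6.
Linear in V, so extremes are at the endpoints: V = -5 gives T = 11; V = 5 gives T = 1.

1 to 11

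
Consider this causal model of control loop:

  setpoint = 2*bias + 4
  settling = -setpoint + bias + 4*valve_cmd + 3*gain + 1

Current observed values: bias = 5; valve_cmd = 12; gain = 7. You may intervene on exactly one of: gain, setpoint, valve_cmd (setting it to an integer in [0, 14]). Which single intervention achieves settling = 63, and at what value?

set setpoint = 12

Intervening on gain: settling = 3*gain + 40. Reaching 63 requires gain = 23/3, not an integer.
Intervening on setpoint: with other inputs at their observed values, settling = -setpoint + 75. Solving for 63 gives setpoint = 12, within [0, 14].
Intervening on valve_cmd: settling = 4*valve_cmd + 13. Reaching 63 requires valve_cmd = 25/2, not an integer.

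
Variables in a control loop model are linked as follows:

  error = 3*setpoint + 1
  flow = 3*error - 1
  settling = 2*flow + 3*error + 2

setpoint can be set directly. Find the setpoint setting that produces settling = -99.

Substituting into the flow equation gives flow = 9*setpoint + 2.
settling becomes 27*setpoint + 9.
Solve 27*setpoint + 9 = -99: setpoint = (-99 - 9) / 27 = -4.

setpoint = -4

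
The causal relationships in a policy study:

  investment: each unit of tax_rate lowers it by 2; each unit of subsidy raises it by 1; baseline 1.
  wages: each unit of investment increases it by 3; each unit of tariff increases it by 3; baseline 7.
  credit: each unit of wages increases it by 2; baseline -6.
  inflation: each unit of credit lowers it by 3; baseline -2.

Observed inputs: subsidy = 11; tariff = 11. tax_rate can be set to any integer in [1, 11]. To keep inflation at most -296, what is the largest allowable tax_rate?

tax_rate = 4

Substituting into the investment equation gives investment = -2*tax_rate + 12.
This gives wages = -6*tax_rate + 76.
This gives credit = -12*tax_rate + 146.
Substituting into the inflation equation gives inflation = 36*tax_rate - 440.
Require 36*tax_rate - 440 ≤ -296, so tax_rate ≤ 4.
The largest integer in [1, 11] satisfying this is 4.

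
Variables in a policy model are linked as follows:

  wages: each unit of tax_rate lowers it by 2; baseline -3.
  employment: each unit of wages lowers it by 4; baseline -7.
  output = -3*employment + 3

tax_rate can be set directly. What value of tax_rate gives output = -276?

Substituting into the employment equation gives employment = 8*tax_rate + 5.
Substituting into the output equation gives output = -24*tax_rate - 12.
Solve -24*tax_rate - 12 = -276: tax_rate = (-276 + 12) / -24 = 11.

tax_rate = 11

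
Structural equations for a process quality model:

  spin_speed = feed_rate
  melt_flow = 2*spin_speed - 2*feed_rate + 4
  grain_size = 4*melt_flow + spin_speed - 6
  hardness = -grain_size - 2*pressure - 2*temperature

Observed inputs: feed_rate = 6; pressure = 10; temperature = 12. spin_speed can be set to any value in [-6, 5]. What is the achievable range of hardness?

-51 to 48

Intervening on spin_speed fixes its value directly, overriding its dependence on feed_rate.
Substituting into the melt_flow equation gives melt_flow = 2*spin_speed - 8.
grain_size becomes 9*spin_speed - 38.
So hardness = -9*spin_speed - 6.
Linear in spin_speed, so extremes are at the endpoints: spin_speed = -6 gives hardness = 48; spin_speed = 5 gives hardness = -51.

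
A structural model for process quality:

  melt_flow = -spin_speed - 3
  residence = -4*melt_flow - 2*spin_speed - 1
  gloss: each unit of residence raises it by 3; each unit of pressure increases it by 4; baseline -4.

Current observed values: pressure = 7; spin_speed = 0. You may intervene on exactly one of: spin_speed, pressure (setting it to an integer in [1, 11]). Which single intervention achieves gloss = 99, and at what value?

Intervening on spin_speed: with other inputs at their observed values, gloss = 6*spin_speed + 57. Solving for 99 gives spin_speed = 7, within [1, 11].
Intervening on pressure: gloss = 4*pressure + 29. Reaching 99 requires pressure = 35/2, not an integer.

set spin_speed = 7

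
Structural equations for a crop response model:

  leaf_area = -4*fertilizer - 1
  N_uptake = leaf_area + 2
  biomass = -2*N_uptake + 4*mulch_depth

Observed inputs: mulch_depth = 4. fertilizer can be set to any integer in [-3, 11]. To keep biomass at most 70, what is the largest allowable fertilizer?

Substituting into the N_uptake equation gives N_uptake = -4*fertilizer + 1.
Substituting into the biomass equation gives biomass = 8*fertilizer + 14.
Require 8*fertilizer + 14 ≤ 70, so fertilizer ≤ 7.
The largest integer in [-3, 11] satisfying this is 7.

fertilizer = 7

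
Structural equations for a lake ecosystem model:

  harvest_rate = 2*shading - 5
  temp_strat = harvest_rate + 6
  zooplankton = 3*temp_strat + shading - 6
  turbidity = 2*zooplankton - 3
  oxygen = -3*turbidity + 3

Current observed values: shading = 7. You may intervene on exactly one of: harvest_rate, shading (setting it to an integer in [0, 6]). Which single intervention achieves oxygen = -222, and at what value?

set shading = 6

Intervening on harvest_rate: oxygen = -18*harvest_rate - 102. Reaching -222 requires harvest_rate = 20/3, not an integer.
Intervening on shading: with other inputs at their observed values, oxygen = -42*shading + 30. Solving for -222 gives shading = 6, within [0, 6].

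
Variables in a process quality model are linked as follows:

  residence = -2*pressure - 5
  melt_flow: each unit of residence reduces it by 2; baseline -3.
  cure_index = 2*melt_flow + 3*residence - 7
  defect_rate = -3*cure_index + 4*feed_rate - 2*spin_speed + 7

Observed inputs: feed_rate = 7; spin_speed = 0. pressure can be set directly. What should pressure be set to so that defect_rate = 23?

pressure = 6

Substituting into the melt_flow equation gives melt_flow = 4*pressure + 7.
Substituting into the cure_index equation gives cure_index = 2*pressure - 8.
So defect_rate = -6*pressure + 59.
Solve -6*pressure + 59 = 23: pressure = (23 - 59) / -6 = 6.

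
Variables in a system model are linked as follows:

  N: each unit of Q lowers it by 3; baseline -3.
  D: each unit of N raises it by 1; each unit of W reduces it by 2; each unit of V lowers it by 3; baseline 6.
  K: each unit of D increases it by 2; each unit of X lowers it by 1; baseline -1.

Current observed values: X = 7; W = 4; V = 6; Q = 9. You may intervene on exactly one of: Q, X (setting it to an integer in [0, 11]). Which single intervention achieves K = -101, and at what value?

set X = 0

Intervening on Q: K = -6*Q - 54. Reaching -101 requires Q = 47/6, not an integer.
Intervening on X: with other inputs at their observed values, K = -X - 101. Solving for -101 gives X = 0, within [0, 11].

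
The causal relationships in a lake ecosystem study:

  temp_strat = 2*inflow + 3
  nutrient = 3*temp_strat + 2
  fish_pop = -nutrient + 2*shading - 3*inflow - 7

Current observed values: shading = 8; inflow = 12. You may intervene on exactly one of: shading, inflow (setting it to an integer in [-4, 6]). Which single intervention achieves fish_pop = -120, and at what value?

Intervening on shading: with other inputs at their observed values, fish_pop = 2*shading - 126. Solving for -120 gives shading = 3, within [-4, 6].
Intervening on inflow: fish_pop = -9*inflow - 2. Reaching -120 requires inflow = 118/9, not an integer.

set shading = 3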